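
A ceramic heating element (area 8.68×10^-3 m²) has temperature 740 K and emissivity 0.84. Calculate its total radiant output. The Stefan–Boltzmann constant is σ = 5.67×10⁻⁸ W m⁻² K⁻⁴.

Stefan–Boltzmann: P = εσAT⁴ = 0.84 × 5.67×10⁻⁸ × 8.68×10^-3 × (740)⁴ = 0.84 × 5.67×10⁻⁸ × 8.68×10^-3 × 3.00×10^11.
P = 124 W.

P ≈ 124 W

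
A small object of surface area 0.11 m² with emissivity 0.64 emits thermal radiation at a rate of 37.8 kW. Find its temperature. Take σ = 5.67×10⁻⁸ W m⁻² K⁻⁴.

From P = εσAT⁴, T = (P / εσA)^(1/4) = (37800 / (0.64 × 5.67×10⁻⁸ × 0.110))^(1/4).
T = (9.47×10^12)^(1/4) = 1750 K.

T ≈ 1750 K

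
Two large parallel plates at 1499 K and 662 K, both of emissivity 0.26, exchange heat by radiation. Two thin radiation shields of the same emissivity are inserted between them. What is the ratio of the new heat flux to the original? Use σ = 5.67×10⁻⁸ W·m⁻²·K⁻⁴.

With N identical shields there are N+1 = 3 gaps in series, each with the same radiative resistance, so the flux falls to 1/(N+1) of its unshielded value.

ratio ≈ 0.333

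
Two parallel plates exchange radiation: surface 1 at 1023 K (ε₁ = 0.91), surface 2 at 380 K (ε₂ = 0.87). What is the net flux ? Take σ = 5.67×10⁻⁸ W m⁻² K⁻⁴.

q ≈ 48800 W/m²

For two large parallel gray plates, q = σ(T₁⁴ − T₂⁴) / (1/ε₁ + 1/ε₂ − 1).
1/ε₁ + 1/ε₂ − 1 = 1/0.91 + 1/0.87 − 1 = 1.248.
T₁⁴ − T₂⁴ = 1.10×10^12 − 2.09×10^10 = 1.07×10^12 K⁴.
q = 5.67×10⁻⁸ × 1.07×10^12 / 1.248 = 48800 W/m².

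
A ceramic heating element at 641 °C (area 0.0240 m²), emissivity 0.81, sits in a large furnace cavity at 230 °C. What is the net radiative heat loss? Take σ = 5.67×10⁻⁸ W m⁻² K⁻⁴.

Q ≈ 699 W

Convert: 641 °C = 914 K; 230 °C = 503 K.
Q = εσA(T⁴ − T_s⁴). T⁴ − T_s⁴ = (914)⁴ − (503)⁴ = 6.98×10^11 − 6.40×10^10 = 6.34×10^11 K⁴.
Q = 0.81 × 5.67×10⁻⁸ × 0.0240 × 6.34×10^11 = 699 W.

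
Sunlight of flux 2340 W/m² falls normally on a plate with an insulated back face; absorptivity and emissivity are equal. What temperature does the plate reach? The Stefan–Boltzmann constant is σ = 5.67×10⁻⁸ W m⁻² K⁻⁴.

T ≈ 451 K

Absorbed flux αS = emitted flux εσT⁴ (one radiating face); with α = ε, T = (S/σ)^(1/4).
T = (2340 / 5.67×10⁻⁸)^(1/4) = (4.13×10^10)^(1/4).
T = 451 K.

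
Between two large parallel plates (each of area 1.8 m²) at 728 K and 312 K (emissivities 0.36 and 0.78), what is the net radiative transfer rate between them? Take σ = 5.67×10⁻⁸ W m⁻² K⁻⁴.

For two large parallel gray plates, q = σ(T₁⁴ − T₂⁴) / (1/ε₁ + 1/ε₂ − 1).
1/ε₁ + 1/ε₂ − 1 = 1/0.36 + 1/0.78 − 1 = 3.060.
T₁⁴ − T₂⁴ = 2.81×10^11 − 9.48×10^9 = 2.71×10^11 K⁴.
q = 5.67×10⁻⁸ × 2.71×10^11 / 3.060 = 5030 W/m².
Q = q·A = 5030 × 1.8 = 9050 W.

Q ≈ 9050 W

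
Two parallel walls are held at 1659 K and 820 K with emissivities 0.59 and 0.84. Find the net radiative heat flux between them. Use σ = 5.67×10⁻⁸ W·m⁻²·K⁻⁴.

For two large parallel gray plates, q = σ(T₁⁴ − T₂⁴) / (1/ε₁ + 1/ε₂ − 1).
1/ε₁ + 1/ε₂ − 1 = 1/0.59 + 1/0.84 − 1 = 1.885.
T₁⁴ − T₂⁴ = 7.58×10^12 − 4.52×10^11 = 7.12×10^12 K⁴.
q = 5.67×10⁻⁸ × 7.12×10^12 / 1.885 = 2.14×10^5 W/m².

q ≈ 2.14×10^5 W/m²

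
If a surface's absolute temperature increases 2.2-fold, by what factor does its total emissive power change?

factor ≈ 23.4

P ∝ T⁴, so the power scales as (2.2)⁴ = 23.4.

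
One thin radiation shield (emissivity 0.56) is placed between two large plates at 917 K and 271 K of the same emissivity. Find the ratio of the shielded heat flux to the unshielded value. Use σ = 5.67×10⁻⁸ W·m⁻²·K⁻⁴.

With N identical shields there are N+1 = 2 gaps in series, each with the same radiative resistance, so the flux falls to 1/(N+1) of its unshielded value.

ratio ≈ 0.500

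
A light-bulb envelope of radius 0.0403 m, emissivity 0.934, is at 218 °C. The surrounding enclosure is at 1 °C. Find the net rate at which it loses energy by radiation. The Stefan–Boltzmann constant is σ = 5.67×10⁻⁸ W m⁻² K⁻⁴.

A = 4πr² = 4π × (0.0403)² = 0.0204 m².
Convert: 218 °C = 491 K; 1 °C = 274 K.
Q = εσA(T⁴ − T_s⁴). T⁴ − T_s⁴ = (491)⁴ − (274)⁴ = 5.81×10^10 − 5.64×10^9 = 5.25×10^10 K⁴.
Q = 0.934 × 5.67×10⁻⁸ × 0.0204 × 5.25×10^10 = 56.7 W.

Q ≈ 56.7 W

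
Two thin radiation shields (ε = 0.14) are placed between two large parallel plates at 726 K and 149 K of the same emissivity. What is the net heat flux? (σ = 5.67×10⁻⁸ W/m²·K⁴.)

Each of the 3 gaps contributes resistance (2/ε − 1) = 2/0.14 − 1 = 13.29; total = 39.86.
q = σ(T₁⁴ − T₂⁴) / 39.86 = 5.67×10⁻⁸ × 2.77×10^11 / 39.86 = 395 W/m².

q ≈ 395 W/m²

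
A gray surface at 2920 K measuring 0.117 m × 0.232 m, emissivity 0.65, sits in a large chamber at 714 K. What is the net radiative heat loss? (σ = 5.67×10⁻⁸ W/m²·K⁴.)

Q ≈ 72500 W

A = 0.117 × 0.232 = 0.0271 m².
Q = εσA(T⁴ − T_s⁴). T⁴ − T_s⁴ = (2920)⁴ − (714)⁴ = 7.27×10^13 − 2.60×10^11 = 7.24×10^13 K⁴.
Q = 0.65 × 5.67×10⁻⁸ × 0.0271 × 7.24×10^13 = 72500 W.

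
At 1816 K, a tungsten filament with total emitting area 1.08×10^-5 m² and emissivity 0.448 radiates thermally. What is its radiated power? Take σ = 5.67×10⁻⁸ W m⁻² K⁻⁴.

Stefan–Boltzmann: P = εσAT⁴ = 0.448 × 5.67×10⁻⁸ × 1.08×10^-5 × (1816)⁴ = 0.448 × 5.67×10⁻⁸ × 1.08×10^-5 × 1.09×10^13.
P = 2.98 W.

P ≈ 2.98 W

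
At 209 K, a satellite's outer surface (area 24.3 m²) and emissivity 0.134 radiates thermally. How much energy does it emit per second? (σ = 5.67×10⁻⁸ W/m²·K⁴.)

Stefan–Boltzmann: P = εσAT⁴ = 0.134 × 5.67×10⁻⁸ × 24.3 × (209)⁴ = 0.134 × 5.67×10⁻⁸ × 24.3 × 1.91×10^9.
P = 352 W.

P ≈ 352 W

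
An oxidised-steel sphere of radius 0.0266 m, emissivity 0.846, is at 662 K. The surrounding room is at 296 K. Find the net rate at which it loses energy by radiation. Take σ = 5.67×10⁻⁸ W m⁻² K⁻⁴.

A = 4πr² = 4π × (0.0266)² = 8.89×10^-3 m².
Q = εσA(T⁴ − T_s⁴). T⁴ − T_s⁴ = (662)⁴ − (296)⁴ = 1.92×10^11 − 7.68×10^9 = 1.84×10^11 K⁴.
Q = 0.846 × 5.67×10⁻⁸ × 8.89×10^-3 × 1.84×10^11 = 78.6 W.

Q ≈ 78.6 W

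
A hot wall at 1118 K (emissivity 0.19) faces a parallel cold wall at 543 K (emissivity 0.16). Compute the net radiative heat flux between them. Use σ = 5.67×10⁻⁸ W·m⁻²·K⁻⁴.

q ≈ 7960 W/m²

For two large parallel gray plates, q = σ(T₁⁴ − T₂⁴) / (1/ε₁ + 1/ε₂ − 1).
1/ε₁ + 1/ε₂ − 1 = 1/0.19 + 1/0.16 − 1 = 10.51.
T₁⁴ − T₂⁴ = 1.56×10^12 − 8.69×10^10 = 1.48×10^12 K⁴.
q = 5.67×10⁻⁸ × 1.48×10^12 / 10.51 = 7960 W/m².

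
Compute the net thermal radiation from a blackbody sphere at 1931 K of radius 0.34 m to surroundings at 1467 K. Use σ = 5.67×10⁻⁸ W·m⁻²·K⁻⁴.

A = 4πr² = 4π × (0.34)² = 1.45 m².
Q = σA(T⁴ − T_s⁴). T⁴ − T_s⁴ = (1931)⁴ − (1467)⁴ = 1.39×10^13 − 4.63×10^12 = 9.27×10^12 K⁴.
Q = 5.67×10⁻⁸ × 1.45 × 9.27×10^12 = 7.64×10^5 W.

Q ≈ 7.64×10^5 W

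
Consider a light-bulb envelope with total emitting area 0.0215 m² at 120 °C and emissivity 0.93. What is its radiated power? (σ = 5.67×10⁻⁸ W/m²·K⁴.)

120 °C = 393 K.
P = εσAT⁴ = 0.93 × 5.67×10⁻⁸ × 0.0215 × (393)⁴ = 0.93 × 5.67×10⁻⁸ × 0.0215 × 2.39×10^10.
P = 27.0 W.

P ≈ 27.0 W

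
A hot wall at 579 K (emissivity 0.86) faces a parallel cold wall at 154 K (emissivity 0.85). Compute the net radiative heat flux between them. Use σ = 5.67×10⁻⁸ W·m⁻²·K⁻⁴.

q ≈ 4730 W/m²

For two large parallel gray plates, q = σ(T₁⁴ − T₂⁴) / (1/ε₁ + 1/ε₂ − 1).
1/ε₁ + 1/ε₂ − 1 = 1/0.86 + 1/0.85 − 1 = 1.339.
T₁⁴ − T₂⁴ = 1.12×10^11 − 5.62×10^8 = 1.12×10^11 K⁴.
q = 5.67×10⁻⁸ × 1.12×10^11 / 1.339 = 4730 W/m².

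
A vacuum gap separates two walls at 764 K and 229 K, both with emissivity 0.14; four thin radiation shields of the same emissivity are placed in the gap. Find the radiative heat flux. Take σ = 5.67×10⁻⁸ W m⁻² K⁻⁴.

Each of the 5 gaps contributes resistance (2/ε − 1) = 2/0.14 − 1 = 13.29; total = 66.43.
q = σ(T₁⁴ − T₂⁴) / 66.43 = 5.67×10⁻⁸ × 3.38×10^11 / 66.43 = 288 W/m².

q ≈ 288 W/m²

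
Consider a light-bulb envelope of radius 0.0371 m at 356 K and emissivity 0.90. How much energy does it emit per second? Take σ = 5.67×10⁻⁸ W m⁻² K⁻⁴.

P ≈ 14.2 W

A = 4πr² = 4π × (0.0371)² = 0.0173 m².
Stefan–Boltzmann: P = εσAT⁴ = 0.90 × 5.67×10⁻⁸ × 0.0173 × (356)⁴ = 0.90 × 5.67×10⁻⁸ × 0.0173 × 1.61×10^10.
P = 14.2 W.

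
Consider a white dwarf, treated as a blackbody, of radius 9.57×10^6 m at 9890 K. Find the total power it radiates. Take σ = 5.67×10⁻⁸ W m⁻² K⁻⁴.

P ≈ 6.24×10^23 W

A = 4πr² = 4π × (9.57×10^6)² = 1.15×10^15 m².
P = σAT⁴ = 5.67×10⁻⁸ × 1.15×10^15 × (9890)⁴ = 5.67×10⁻⁸ × 1.15×10^15 × 9.57×10^15.
P = 6.24×10^23 W.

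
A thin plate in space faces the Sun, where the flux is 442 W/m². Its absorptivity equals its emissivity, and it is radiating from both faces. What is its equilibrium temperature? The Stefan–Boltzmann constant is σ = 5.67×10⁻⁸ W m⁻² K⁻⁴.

T ≈ 250 K

Absorbed flux αS = emitted flux 2εσT⁴ per unit area; with α = ε this gives T = (S/2σ)^(1/4).
T = (442 / (2 × 5.67×10⁻⁸))^(1/4) = (3.90×10^9)^(1/4).
T = 250 K.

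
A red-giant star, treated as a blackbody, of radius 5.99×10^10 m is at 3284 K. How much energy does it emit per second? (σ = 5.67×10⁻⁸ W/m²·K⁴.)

A = 4πr² = 4π × (5.99×10^10)² = 4.51×10^22 m².
P = σAT⁴ = 5.67×10⁻⁸ × 4.51×10^22 × (3284)⁴ = 5.67×10⁻⁸ × 4.51×10^22 × 1.16×10^14.
P = 2.97×10^29 W.

P ≈ 2.97×10^29 W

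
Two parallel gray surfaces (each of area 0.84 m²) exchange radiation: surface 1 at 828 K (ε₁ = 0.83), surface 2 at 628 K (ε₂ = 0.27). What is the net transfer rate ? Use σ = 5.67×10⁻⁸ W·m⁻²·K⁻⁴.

Q ≈ 3830 W

For two large parallel gray plates, q = σ(T₁⁴ − T₂⁴) / (1/ε₁ + 1/ε₂ − 1).
1/ε₁ + 1/ε₂ − 1 = 1/0.83 + 1/0.27 − 1 = 3.909.
T₁⁴ − T₂⁴ = 4.70×10^11 − 1.56×10^11 = 3.14×10^11 K⁴.
q = 5.67×10⁻⁸ × 3.14×10^11 / 3.909 = 4560 W/m².
Q = q·A = 4560 × 0.84 = 3830 W.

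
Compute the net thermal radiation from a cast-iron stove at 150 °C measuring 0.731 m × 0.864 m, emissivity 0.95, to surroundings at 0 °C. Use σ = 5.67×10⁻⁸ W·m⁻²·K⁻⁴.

A = 0.731 × 0.864 = 0.632 m².
Convert: 150 °C = 423 K; 0 °C = 273 K.
Q = εσA(T⁴ − T_s⁴). T⁴ − T_s⁴ = (423)⁴ − (273)⁴ = 3.20×10^10 − 5.55×10^9 = 2.65×10^10 K⁴.
Q = 0.95 × 5.67×10⁻⁸ × 0.632 × 2.65×10^10 = 900 W.

Q ≈ 900 W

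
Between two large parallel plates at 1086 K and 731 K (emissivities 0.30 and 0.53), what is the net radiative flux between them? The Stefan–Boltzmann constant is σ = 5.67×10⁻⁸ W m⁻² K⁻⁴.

q ≈ 14900 W/m²

For two large parallel gray plates, q = σ(T₁⁴ − T₂⁴) / (1/ε₁ + 1/ε₂ − 1).
1/ε₁ + 1/ε₂ − 1 = 1/0.30 + 1/0.53 − 1 = 4.220.
T₁⁴ − T₂⁴ = 1.39×10^12 − 2.86×10^11 = 1.11×10^12 K⁴.
q = 5.67×10⁻⁸ × 1.11×10^12 / 4.220 = 14900 W/m².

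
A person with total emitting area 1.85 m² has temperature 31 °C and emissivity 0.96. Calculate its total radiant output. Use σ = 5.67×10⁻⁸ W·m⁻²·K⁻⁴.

31 °C = 304 K.
P = εσAT⁴ = 0.96 × 5.67×10⁻⁸ × 1.85 × (304)⁴ = 0.96 × 5.67×10⁻⁸ × 1.85 × 8.54×10^9.
P = 860 W.

P ≈ 860 W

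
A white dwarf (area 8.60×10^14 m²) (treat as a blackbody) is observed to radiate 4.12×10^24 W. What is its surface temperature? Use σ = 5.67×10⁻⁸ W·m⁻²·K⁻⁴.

T ≈ 17000 K

From P = σAT⁴, T = (P / σA)^(1/4) = (4.12×10^24 / (5.67×10⁻⁸ × 8.60×10^14))^(1/4).
T = (8.45×10^16)^(1/4) = 17000 K.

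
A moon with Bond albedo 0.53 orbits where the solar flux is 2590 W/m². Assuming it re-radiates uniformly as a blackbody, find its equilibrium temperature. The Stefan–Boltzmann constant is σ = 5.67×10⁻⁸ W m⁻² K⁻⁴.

Power absorbed = (1−a)S·πR²; power emitted = 4πR²σT⁴. Equating and cancelling πR²:
T = ((1−a)S / 4σ)^(1/4) = (1220 / (4 × 5.67×10⁻⁸))^(1/4) = (5.37×10^9)^(1/4).
T = 271 K.

T ≈ 271 K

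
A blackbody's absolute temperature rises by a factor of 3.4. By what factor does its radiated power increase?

P ∝ T⁴, so the power scales as (3.4)⁴ = 134.

factor ≈ 134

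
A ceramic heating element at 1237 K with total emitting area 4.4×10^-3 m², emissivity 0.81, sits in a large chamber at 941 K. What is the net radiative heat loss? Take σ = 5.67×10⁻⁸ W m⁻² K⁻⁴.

Q = εσA(T⁴ − T_s⁴). T⁴ − T_s⁴ = (1237)⁴ − (941)⁴ = 2.34×10^12 − 7.84×10^11 = 1.56×10^12 K⁴.
Q = 0.81 × 5.67×10⁻⁸ × 4.40×10^-3 × 1.56×10^12 = 315 W.

Q ≈ 315 W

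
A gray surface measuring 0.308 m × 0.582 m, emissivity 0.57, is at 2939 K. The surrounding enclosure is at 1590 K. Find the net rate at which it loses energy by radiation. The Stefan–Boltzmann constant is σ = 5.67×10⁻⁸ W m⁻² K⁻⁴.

Q ≈ 3.95×10^5 W

A = 0.308 × 0.582 = 0.179 m².
Q = εσA(T⁴ − T_s⁴). T⁴ − T_s⁴ = (2939)⁴ − (1590)⁴ = 7.46×10^13 − 6.39×10^12 = 6.82×10^13 K⁴.
Q = 0.57 × 5.67×10⁻⁸ × 0.179 × 6.82×10^13 = 3.95×10^5 W.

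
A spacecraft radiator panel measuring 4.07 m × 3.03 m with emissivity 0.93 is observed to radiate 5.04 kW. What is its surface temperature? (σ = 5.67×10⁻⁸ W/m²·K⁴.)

A = 4.07 × 3.03 = 12.3 m².
From P = εσAT⁴, T = (P / εσA)^(1/4) = (5040 / (0.93 × 5.67×10⁻⁸ × 12.3))^(1/4).
T = (7.75×10^9)^(1/4) = 297 K.

T ≈ 297 K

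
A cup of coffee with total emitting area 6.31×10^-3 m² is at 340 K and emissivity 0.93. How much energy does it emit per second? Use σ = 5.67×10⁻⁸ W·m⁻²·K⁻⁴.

Stefan–Boltzmann: P = εσAT⁴ = 0.93 × 5.67×10⁻⁸ × 6.31×10^-3 × (340)⁴ = 0.93 × 5.67×10⁻⁸ × 6.31×10^-3 × 1.34×10^10.
P = 4.45 W.

P ≈ 4.45 W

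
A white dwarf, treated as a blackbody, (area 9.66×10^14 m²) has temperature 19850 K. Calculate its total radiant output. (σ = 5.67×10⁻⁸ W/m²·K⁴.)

P = σAT⁴ = 5.67×10⁻⁸ × 9.66×10^14 × (19850)⁴ = 5.67×10⁻⁸ × 9.66×10^14 × 1.55×10^17.
P = 8.50×10^24 W.

P ≈ 8.50×10^24 W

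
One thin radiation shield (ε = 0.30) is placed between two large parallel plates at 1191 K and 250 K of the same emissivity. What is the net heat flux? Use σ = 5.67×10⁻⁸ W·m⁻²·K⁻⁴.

Each of the 2 gaps contributes resistance (2/ε − 1) = 2/0.30 − 1 = 5.667; total = 11.33.
q = σ(T₁⁴ − T₂⁴) / 11.33 = 5.67×10⁻⁸ × 2.01×10^12 / 11.33 = 10000 W/m².

q ≈ 10000 W/m²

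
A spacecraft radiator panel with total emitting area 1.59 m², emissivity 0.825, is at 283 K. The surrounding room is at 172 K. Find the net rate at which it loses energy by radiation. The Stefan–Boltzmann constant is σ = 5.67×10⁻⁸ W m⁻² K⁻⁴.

Q ≈ 412 W

Q = εσA(T⁴ − T_s⁴). T⁴ − T_s⁴ = (283)⁴ − (172)⁴ = 6.41×10^9 − 8.75×10^8 = 5.54×10^9 K⁴.
Q = 0.825 × 5.67×10⁻⁸ × 1.59 × 5.54×10^9 = 412 W.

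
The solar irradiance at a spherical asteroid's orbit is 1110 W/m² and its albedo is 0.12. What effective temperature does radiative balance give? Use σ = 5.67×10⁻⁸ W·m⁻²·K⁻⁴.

Power absorbed = (1−a)S·πR²; power emitted = 4πR²σT⁴. Equating and cancelling πR²:
T = ((1−a)S / 4σ)^(1/4) = (977 / (4 × 5.67×10⁻⁸))^(1/4) = (4.31×10^9)^(1/4).
T = 256 K.

T ≈ 256 K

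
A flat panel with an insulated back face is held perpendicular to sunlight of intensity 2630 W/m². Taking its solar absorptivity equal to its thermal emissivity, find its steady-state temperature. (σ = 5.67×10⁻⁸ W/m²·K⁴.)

Absorbed flux αS = emitted flux εσT⁴ (one radiating face); with α = ε, T = (S/σ)^(1/4).
T = (2630 / 5.67×10⁻⁸)^(1/4) = (4.64×10^10)^(1/4).
T = 464 K.

T ≈ 464 K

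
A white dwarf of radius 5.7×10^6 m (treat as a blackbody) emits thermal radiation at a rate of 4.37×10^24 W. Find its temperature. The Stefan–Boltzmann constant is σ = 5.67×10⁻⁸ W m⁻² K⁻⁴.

T ≈ 20800 K

A = 4πr² = 4π × (5.7×10^6)² = 4.08×10^14 m².
From P = σAT⁴, T = (P / σA)^(1/4) = (4.37×10^24 / (5.67×10⁻⁸ × 4.08×10^14))^(1/4).
T = (1.89×10^17)^(1/4) = 20800 K.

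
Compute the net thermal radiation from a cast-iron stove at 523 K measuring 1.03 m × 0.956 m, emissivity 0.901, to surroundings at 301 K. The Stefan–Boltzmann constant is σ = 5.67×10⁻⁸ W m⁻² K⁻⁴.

Q ≈ 3350 W

A = 1.03 × 0.956 = 0.985 m².
Q = εσA(T⁴ − T_s⁴). T⁴ − T_s⁴ = (523)⁴ − (301)⁴ = 7.48×10^10 − 8.21×10^9 = 6.66×10^10 K⁴.
Q = 0.901 × 5.67×10⁻⁸ × 0.985 × 6.66×10^10 = 3350 W.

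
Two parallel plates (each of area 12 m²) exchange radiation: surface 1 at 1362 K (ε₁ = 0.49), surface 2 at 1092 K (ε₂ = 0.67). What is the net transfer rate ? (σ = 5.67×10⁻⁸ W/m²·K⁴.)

Q ≈ 5.42×10^5 W

For two large parallel gray plates, q = σ(T₁⁴ − T₂⁴) / (1/ε₁ + 1/ε₂ − 1).
1/ε₁ + 1/ε₂ − 1 = 1/0.49 + 1/0.67 − 1 = 2.533.
T₁⁴ − T₂⁴ = 3.44×10^12 − 1.42×10^12 = 2.02×10^12 K⁴.
q = 5.67×10⁻⁸ × 2.02×10^12 / 2.533 = 45200 W/m².
Q = q·A = 45200 × 12 = 5.42×10^5 W.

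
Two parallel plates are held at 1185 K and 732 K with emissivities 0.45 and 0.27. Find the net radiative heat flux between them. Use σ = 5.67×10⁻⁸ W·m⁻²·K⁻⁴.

For two large parallel gray plates, q = σ(T₁⁴ − T₂⁴) / (1/ε₁ + 1/ε₂ − 1).
1/ε₁ + 1/ε₂ − 1 = 1/0.45 + 1/0.27 − 1 = 4.926.
T₁⁴ − T₂⁴ = 1.97×10^12 − 2.87×10^11 = 1.68×10^12 K⁴.
q = 5.67×10⁻⁸ × 1.68×10^12 / 4.926 = 19400 W/m².

q ≈ 19400 W/m²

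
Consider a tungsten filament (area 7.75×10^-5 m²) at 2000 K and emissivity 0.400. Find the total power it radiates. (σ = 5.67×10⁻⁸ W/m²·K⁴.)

P = εσAT⁴ = 0.400 × 5.67×10⁻⁸ × 7.75×10^-5 × (2000)⁴ = 0.400 × 5.67×10⁻⁸ × 7.75×10^-5 × 1.60×10^13.
P = 28.1 W.

P ≈ 28.1 W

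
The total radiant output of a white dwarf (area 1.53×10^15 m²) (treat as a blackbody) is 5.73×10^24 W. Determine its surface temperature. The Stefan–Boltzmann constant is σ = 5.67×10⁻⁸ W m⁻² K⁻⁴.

T ≈ 16000 K

From P = σAT⁴, T = (P / σA)^(1/4) = (5.73×10^24 / (5.67×10⁻⁸ × 1.53×10^15))^(1/4).
T = (6.61×10^16)^(1/4) = 16000 K.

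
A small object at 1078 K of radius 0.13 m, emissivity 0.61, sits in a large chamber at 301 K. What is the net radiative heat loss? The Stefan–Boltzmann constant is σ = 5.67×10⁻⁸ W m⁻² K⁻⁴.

A = 4πr² = 4π × (0.13)² = 0.212 m².
Q = εσA(T⁴ − T_s⁴). T⁴ − T_s⁴ = (1078)⁴ − (301)⁴ = 1.35×10^12 − 8.21×10^9 = 1.34×10^12 K⁴.
Q = 0.61 × 5.67×10⁻⁸ × 0.212 × 1.34×10^12 = 9860 W.

Q ≈ 9860 W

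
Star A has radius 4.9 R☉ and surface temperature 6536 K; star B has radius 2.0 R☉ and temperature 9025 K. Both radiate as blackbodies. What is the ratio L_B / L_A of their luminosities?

L = 4πR²σT⁴ ∝ R²T⁴, so L_B/L_A = (2.0/4.9)² × (9025/6536)⁴ = 0.167 × 3.64 = 0.606.

L_B/L_A ≈ 0.606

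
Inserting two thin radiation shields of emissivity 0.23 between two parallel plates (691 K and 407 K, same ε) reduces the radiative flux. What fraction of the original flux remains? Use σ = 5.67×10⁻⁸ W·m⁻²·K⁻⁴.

ratio ≈ 0.333

With N identical shields there are N+1 = 3 gaps in series, each with the same radiative resistance, so the flux falls to 1/(N+1) of its unshielded value.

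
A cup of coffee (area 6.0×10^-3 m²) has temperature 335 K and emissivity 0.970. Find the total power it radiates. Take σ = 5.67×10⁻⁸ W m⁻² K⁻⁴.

P = εσAT⁴ = 0.970 × 5.67×10⁻⁸ × 6.00×10^-3 × (335)⁴ = 0.970 × 5.67×10⁻⁸ × 6.00×10^-3 × 1.26×10^10.
P = 4.16 W.

P ≈ 4.16 W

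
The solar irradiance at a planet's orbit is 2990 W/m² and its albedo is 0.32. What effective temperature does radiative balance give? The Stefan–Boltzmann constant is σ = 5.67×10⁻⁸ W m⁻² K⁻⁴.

Power absorbed = (1−a)S·πR²; power emitted = 4πR²σT⁴. Equating and cancelling πR²:
T = ((1−a)S / 4σ)^(1/4) = (2030 / (4 × 5.67×10⁻⁸))^(1/4) = (8.96×10^9)^(1/4).
T = 308 K.

T ≈ 308 K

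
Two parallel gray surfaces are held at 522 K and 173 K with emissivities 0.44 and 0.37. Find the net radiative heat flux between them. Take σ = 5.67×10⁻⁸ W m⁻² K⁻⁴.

q ≈ 1050 W/m²

For two large parallel gray plates, q = σ(T₁⁴ − T₂⁴) / (1/ε₁ + 1/ε₂ − 1).
1/ε₁ + 1/ε₂ − 1 = 1/0.44 + 1/0.37 − 1 = 3.975.
T₁⁴ − T₂⁴ = 7.42×10^10 − 8.96×10^8 = 7.34×10^10 K⁴.
q = 5.67×10⁻⁸ × 7.34×10^10 / 3.975 = 1050 W/m².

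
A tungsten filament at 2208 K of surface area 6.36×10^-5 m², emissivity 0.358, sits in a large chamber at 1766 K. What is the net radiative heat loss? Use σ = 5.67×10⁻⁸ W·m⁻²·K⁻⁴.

Q = εσA(T⁴ − T_s⁴). T⁴ − T_s⁴ = (2208)⁴ − (1766)⁴ = 2.38×10^13 − 9.73×10^12 = 1.40×10^13 K⁴.
Q = 0.358 × 5.67×10⁻⁸ × 6.36×10^-5 × 1.40×10^13 = 18.1 W.

Q ≈ 18.1 W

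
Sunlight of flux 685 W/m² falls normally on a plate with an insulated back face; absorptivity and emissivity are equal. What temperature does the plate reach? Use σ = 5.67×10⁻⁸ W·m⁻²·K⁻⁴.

Absorbed flux αS = emitted flux εσT⁴ (one radiating face); with α = ε, T = (S/σ)^(1/4).
T = (685 / 5.67×10⁻⁸)^(1/4) = (1.21×10^10)^(1/4).
T = 332 K.

T ≈ 332 K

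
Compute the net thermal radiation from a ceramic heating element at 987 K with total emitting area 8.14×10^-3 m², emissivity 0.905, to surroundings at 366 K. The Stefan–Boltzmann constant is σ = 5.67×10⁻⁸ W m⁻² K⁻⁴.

Q ≈ 389 W

Q = εσA(T⁴ − T_s⁴). T⁴ − T_s⁴ = (987)⁴ − (366)⁴ = 9.49×10^11 − 1.79×10^10 = 9.31×10^11 K⁴.
Q = 0.905 × 5.67×10⁻⁸ × 8.14×10^-3 × 9.31×10^11 = 389 W.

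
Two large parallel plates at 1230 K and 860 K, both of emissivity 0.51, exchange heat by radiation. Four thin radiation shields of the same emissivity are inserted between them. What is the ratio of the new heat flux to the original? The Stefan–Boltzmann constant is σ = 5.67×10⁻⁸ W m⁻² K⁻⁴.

ratio ≈ 0.200

With N identical shields there are N+1 = 5 gaps in series, each with the same radiative resistance, so the flux falls to 1/(N+1) of its unshielded value.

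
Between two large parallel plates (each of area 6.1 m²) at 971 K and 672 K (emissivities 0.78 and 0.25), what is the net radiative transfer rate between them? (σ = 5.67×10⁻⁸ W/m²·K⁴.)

Q ≈ 55300 W

For two large parallel gray plates, q = σ(T₁⁴ − T₂⁴) / (1/ε₁ + 1/ε₂ − 1).
1/ε₁ + 1/ε₂ − 1 = 1/0.78 + 1/0.25 − 1 = 4.282.
T₁⁴ − T₂⁴ = 8.89×10^11 − 2.04×10^11 = 6.85×10^11 K⁴.
q = 5.67×10⁻⁸ × 6.85×10^11 / 4.282 = 9070 W/m².
Q = q·A = 9070 × 6.1 = 55300 W.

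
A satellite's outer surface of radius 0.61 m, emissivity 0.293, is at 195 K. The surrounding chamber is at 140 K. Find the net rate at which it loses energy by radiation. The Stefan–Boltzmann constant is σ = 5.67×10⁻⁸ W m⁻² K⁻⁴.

A = 4πr² = 4π × (0.61)² = 4.68 m².
Q = εσA(T⁴ − T_s⁴). T⁴ − T_s⁴ = (195)⁴ − (140)⁴ = 1.45×10^9 − 3.84×10^8 = 1.06×10^9 K⁴.
Q = 0.293 × 5.67×10⁻⁸ × 4.68 × 1.06×10^9 = 82.5 W.

Q ≈ 82.5 W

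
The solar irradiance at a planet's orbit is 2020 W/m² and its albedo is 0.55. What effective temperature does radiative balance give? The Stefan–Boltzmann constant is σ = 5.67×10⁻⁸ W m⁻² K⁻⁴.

T ≈ 252 K

Power absorbed = (1−a)S·πR²; power emitted = 4πR²σT⁴. Equating and cancelling πR²:
T = ((1−a)S / 4σ)^(1/4) = (909 / (4 × 5.67×10⁻⁸))^(1/4) = (4.01×10^9)^(1/4).
T = 252 K.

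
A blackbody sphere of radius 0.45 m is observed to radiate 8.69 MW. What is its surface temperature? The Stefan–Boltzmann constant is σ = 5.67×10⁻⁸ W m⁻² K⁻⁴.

A = 4πr² = 4π × (0.45)² = 2.54 m².
From P = σAT⁴, T = (P / σA)^(1/4) = (8.69×10^6 / (5.67×10⁻⁸ × 2.54))^(1/4).
T = (6.02×10^13)^(1/4) = 2790 K.

T ≈ 2790 K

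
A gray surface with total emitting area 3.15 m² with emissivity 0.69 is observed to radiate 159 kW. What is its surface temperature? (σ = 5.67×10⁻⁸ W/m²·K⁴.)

From P = εσAT⁴, T = (P / εσA)^(1/4) = (1.59×10^5 / (0.69 × 5.67×10⁻⁸ × 3.15))^(1/4).
T = (1.29×10^12)^(1/4) = 1070 K.

T ≈ 1070 K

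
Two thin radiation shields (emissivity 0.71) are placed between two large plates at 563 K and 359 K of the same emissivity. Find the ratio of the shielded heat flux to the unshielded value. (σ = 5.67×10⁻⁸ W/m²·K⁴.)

With N identical shields there are N+1 = 3 gaps in series, each with the same radiative resistance, so the flux falls to 1/(N+1) of its unshielded value.

ratio ≈ 0.333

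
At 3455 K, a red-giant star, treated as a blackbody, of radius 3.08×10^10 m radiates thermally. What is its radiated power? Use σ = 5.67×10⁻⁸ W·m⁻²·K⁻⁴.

P ≈ 9.63×10^28 W

A = 4πr² = 4π × (3.08×10^10)² = 1.19×10^22 m².
P = σAT⁴ = 5.67×10⁻⁸ × 1.19×10^22 × (3455)⁴ = 5.67×10⁻⁸ × 1.19×10^22 × 1.42×10^14.
P = 9.63×10^28 W.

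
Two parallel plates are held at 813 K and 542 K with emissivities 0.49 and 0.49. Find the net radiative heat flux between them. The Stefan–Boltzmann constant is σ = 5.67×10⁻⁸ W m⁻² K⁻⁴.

For two large parallel gray plates, q = σ(T₁⁴ − T₂⁴) / (1/ε₁ + 1/ε₂ − 1).
1/ε₁ + 1/ε₂ − 1 = 1/0.49 + 1/0.49 − 1 = 3.082.
T₁⁴ − T₂⁴ = 4.37×10^11 − 8.63×10^10 = 3.51×10^11 K⁴.
q = 5.67×10⁻⁸ × 3.51×10^11 / 3.082 = 6450 W/m².

q ≈ 6450 W/m²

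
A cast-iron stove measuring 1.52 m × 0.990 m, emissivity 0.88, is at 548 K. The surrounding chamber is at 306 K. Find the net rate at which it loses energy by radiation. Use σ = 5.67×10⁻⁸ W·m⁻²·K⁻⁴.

A = 1.52 × 0.990 = 1.50 m².
Q = εσA(T⁴ − T_s⁴). T⁴ − T_s⁴ = (548)⁴ − (306)⁴ = 9.02×10^10 − 8.77×10^9 = 8.14×10^10 K⁴.
Q = 0.88 × 5.67×10⁻⁸ × 1.50 × 8.14×10^10 = 6110 W.

Q ≈ 6110 W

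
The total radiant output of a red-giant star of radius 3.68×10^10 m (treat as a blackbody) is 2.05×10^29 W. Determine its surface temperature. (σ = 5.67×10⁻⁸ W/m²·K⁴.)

T ≈ 3820 K

A = 4πr² = 4π × (3.68×10^10)² = 1.70×10^22 m².
From P = σAT⁴, T = (P / σA)^(1/4) = (2.05×10^29 / (5.67×10⁻⁸ × 1.70×10^22))^(1/4).
T = (2.12×10^14)^(1/4) = 3820 K.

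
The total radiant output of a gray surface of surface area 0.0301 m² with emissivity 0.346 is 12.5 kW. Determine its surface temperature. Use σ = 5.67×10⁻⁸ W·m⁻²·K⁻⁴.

T ≈ 2140 K

From P = εσAT⁴, T = (P / εσA)^(1/4) = (12500 / (0.346 × 5.67×10⁻⁸ × 0.0301))^(1/4).
T = (2.12×10^13)^(1/4) = 2140 K.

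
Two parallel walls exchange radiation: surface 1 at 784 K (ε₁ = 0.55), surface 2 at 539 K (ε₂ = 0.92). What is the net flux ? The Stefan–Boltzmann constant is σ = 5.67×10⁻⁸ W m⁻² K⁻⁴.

q ≈ 8730 W/m²

For two large parallel gray plates, q = σ(T₁⁴ − T₂⁴) / (1/ε₁ + 1/ε₂ − 1).
1/ε₁ + 1/ε₂ − 1 = 1/0.55 + 1/0.92 − 1 = 1.905.
T₁⁴ − T₂⁴ = 3.78×10^11 − 8.44×10^10 = 2.93×10^11 K⁴.
q = 5.67×10⁻⁸ × 2.93×10^11 / 1.905 = 8730 W/m².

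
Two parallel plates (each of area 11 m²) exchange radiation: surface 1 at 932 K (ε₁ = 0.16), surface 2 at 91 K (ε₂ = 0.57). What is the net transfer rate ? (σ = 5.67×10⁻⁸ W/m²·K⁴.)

Q ≈ 67200 W

For two large parallel gray plates, q = σ(T₁⁴ − T₂⁴) / (1/ε₁ + 1/ε₂ − 1).
1/ε₁ + 1/ε₂ − 1 = 1/0.16 + 1/0.57 − 1 = 7.004.
T₁⁴ − T₂⁴ = 7.55×10^11 − 6.86×10^7 = 7.54×10^11 K⁴.
q = 5.67×10⁻⁸ × 7.54×10^11 / 7.004 = 6110 W/m².
Q = q·A = 6110 × 11 = 67200 W.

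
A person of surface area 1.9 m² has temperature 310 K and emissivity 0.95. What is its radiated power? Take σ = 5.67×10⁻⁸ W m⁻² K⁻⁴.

P ≈ 945 W

Stefan–Boltzmann: P = εσAT⁴ = 0.95 × 5.67×10⁻⁸ × 1.90 × (310)⁴ = 0.95 × 5.67×10⁻⁸ × 1.90 × 9.24×10^9.
P = 945 W.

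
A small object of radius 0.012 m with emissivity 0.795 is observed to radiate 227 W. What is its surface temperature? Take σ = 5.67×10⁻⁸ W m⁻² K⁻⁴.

T ≈ 1290 K

A = 4πr² = 4π × (0.012)² = 1.81×10^-3 m².
From P = εσAT⁴, T = (P / εσA)^(1/4) = (227 / (0.795 × 5.67×10⁻⁸ × 1.81×10^-3))^(1/4).
T = (2.78×10^12)^(1/4) = 1290 K.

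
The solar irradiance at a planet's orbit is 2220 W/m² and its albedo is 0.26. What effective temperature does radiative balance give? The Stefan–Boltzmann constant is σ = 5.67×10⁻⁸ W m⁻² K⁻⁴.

Power absorbed = (1−a)S·πR²; power emitted = 4πR²σT⁴. Equating and cancelling πR²:
T = ((1−a)S / 4σ)^(1/4) = (1640 / (4 × 5.67×10⁻⁸))^(1/4) = (7.24×10^9)^(1/4).
T = 292 K.

T ≈ 292 K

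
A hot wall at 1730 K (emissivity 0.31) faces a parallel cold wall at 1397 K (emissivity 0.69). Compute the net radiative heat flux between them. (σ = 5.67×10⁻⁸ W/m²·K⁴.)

For two large parallel gray plates, q = σ(T₁⁴ − T₂⁴) / (1/ε₁ + 1/ε₂ − 1).
1/ε₁ + 1/ε₂ − 1 = 1/0.31 + 1/0.69 − 1 = 3.675.
T₁⁴ − T₂⁴ = 8.96×10^12 − 3.81×10^12 = 5.15×10^12 K⁴.
q = 5.67×10⁻⁸ × 5.15×10^12 / 3.675 = 79400 W/m².

q ≈ 79400 W/m²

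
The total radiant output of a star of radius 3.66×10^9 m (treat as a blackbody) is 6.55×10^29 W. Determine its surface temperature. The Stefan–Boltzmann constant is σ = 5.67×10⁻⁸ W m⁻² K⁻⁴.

T ≈ 16200 K

A = 4πr² = 4π × (3.66×10^9)² = 1.68×10^20 m².
From P = σAT⁴, T = (P / σA)^(1/4) = (6.55×10^29 / (5.67×10⁻⁸ × 1.68×10^20))^(1/4).
T = (6.86×10^16)^(1/4) = 16200 K.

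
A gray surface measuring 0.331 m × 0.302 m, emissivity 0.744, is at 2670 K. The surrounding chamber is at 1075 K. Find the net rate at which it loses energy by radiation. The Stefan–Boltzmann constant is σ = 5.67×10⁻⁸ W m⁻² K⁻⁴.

Q ≈ 2.09×10^5 W

A = 0.331 × 0.302 = 0.1000 m².
Q = εσA(T⁴ − T_s⁴). T⁴ − T_s⁴ = (2670)⁴ − (1075)⁴ = 5.08×10^13 − 1.34×10^12 = 4.95×10^13 K⁴.
Q = 0.744 × 5.67×10⁻⁸ × 0.1000 × 4.95×10^13 = 2.09×10^5 W.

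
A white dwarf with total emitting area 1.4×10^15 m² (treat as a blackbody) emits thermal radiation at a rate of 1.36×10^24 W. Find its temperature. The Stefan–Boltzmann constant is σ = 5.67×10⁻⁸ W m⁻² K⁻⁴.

From P = σAT⁴, T = (P / σA)^(1/4) = (1.36×10^24 / (5.67×10⁻⁸ × 1.40×10^15))^(1/4).
T = (1.71×10^16)^(1/4) = 11400 K.

T ≈ 11400 K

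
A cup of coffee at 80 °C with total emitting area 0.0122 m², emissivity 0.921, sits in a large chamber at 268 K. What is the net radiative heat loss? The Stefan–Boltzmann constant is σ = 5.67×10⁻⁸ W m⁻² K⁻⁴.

Convert: 80 °C = 353 K.
Q = εσA(T⁴ − T_s⁴). T⁴ − T_s⁴ = (353)⁴ − (268)⁴ = 1.55×10^10 − 5.16×10^9 = 1.04×10^10 K⁴.
Q = 0.921 × 5.67×10⁻⁸ × 0.0122 × 1.04×10^10 = 6.61 W.

Q ≈ 6.61 W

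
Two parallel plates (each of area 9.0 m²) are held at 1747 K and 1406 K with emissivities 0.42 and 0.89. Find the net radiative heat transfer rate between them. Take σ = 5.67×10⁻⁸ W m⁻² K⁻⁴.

For two large parallel gray plates, q = σ(T₁⁴ − T₂⁴) / (1/ε₁ + 1/ε₂ − 1).
1/ε₁ + 1/ε₂ − 1 = 1/0.42 + 1/0.89 − 1 = 2.505.
T₁⁴ − T₂⁴ = 9.31×10^12 − 3.91×10^12 = 5.41×10^12 K⁴.
q = 5.67×10⁻⁸ × 5.41×10^12 / 2.505 = 1.22×10^5 W/m².
Q = q·A = 1.22×10^5 × 9.0 = 1.10×10^6 W.

Q ≈ 1.10×10^6 W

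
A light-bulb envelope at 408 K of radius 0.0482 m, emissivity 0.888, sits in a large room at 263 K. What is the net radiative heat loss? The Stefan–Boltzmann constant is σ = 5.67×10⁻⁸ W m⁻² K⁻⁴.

A = 4πr² = 4π × (0.0482)² = 0.0292 m².
Q = εσA(T⁴ − T_s⁴). T⁴ − T_s⁴ = (408)⁴ − (263)⁴ = 2.77×10^10 − 4.78×10^9 = 2.29×10^10 K⁴.
Q = 0.888 × 5.67×10⁻⁸ × 0.0292 × 2.29×10^10 = 33.7 W.

Q ≈ 33.7 W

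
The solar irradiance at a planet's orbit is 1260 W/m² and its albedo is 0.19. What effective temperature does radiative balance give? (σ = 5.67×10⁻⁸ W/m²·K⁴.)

Power absorbed = (1−a)S·πR²; power emitted = 4πR²σT⁴. Equating and cancelling πR²:
T = ((1−a)S / 4σ)^(1/4) = (1020 / (4 × 5.67×10⁻⁸))^(1/4) = (4.50×10^9)^(1/4).
T = 259 K.

T ≈ 259 K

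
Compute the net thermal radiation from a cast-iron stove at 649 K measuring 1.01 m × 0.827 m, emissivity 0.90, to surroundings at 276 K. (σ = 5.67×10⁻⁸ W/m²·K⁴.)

A = 1.01 × 0.827 = 0.835 m².
Q = εσA(T⁴ − T_s⁴). T⁴ − T_s⁴ = (649)⁴ − (276)⁴ = 1.77×10^11 − 5.80×10^9 = 1.72×10^11 K⁴.
Q = 0.90 × 5.67×10⁻⁸ × 0.835 × 1.72×10^11 = 7310 W.

Q ≈ 7310 W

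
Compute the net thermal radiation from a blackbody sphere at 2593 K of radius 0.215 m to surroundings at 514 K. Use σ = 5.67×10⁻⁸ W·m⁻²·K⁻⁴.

Q ≈ 1.49×10^6 W

A = 4πr² = 4π × (0.215)² = 0.581 m².
Q = σA(T⁴ − T_s⁴). T⁴ − T_s⁴ = (2593)⁴ − (514)⁴ = 4.52×10^13 − 6.98×10^10 = 4.51×10^13 K⁴.
Q = 5.67×10⁻⁸ × 0.581 × 4.51×10^13 = 1.49×10^6 W.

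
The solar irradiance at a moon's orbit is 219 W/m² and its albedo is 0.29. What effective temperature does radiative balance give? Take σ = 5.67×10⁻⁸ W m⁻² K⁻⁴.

Power absorbed = (1−a)S·πR²; power emitted = 4πR²σT⁴. Equating and cancelling πR²:
T = ((1−a)S / 4σ)^(1/4) = (155 / (4 × 5.67×10⁻⁸))^(1/4) = (6.86×10^8)^(1/4).
T = 162 K.

T ≈ 162 K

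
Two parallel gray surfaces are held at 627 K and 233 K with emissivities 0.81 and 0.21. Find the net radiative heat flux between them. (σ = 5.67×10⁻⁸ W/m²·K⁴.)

q ≈ 1720 W/m²

For two large parallel gray plates, q = σ(T₁⁴ − T₂⁴) / (1/ε₁ + 1/ε₂ − 1).
1/ε₁ + 1/ε₂ − 1 = 1/0.81 + 1/0.21 − 1 = 4.996.
T₁⁴ − T₂⁴ = 1.55×10^11 − 2.95×10^9 = 1.52×10^11 K⁴.
q = 5.67×10⁻⁸ × 1.52×10^11 / 4.996 = 1720 W/m².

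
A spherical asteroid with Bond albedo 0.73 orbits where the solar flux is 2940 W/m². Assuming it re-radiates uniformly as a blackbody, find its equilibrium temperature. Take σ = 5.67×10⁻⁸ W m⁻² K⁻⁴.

Power absorbed = (1−a)S·πR²; power emitted = 4πR²σT⁴. Equating and cancelling πR²:
T = ((1−a)S / 4σ)^(1/4) = (794 / (4 × 5.67×10⁻⁸))^(1/4) = (3.50×10^9)^(1/4).
T = 243 K.

T ≈ 243 K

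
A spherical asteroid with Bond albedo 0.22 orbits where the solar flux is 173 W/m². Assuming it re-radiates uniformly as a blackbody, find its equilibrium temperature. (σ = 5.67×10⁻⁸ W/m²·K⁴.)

Power absorbed = (1−a)S·πR²; power emitted = 4πR²σT⁴. Equating and cancelling πR²:
T = ((1−a)S / 4σ)^(1/4) = (135 / (4 × 5.67×10⁻⁸))^(1/4) = (5.95×10^8)^(1/4).
T = 156 K.

T ≈ 156 K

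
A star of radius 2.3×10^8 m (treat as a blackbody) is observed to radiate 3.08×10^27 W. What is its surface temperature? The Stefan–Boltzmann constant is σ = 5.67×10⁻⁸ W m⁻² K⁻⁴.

T ≈ 16900 K

A = 4πr² = 4π × (2.3×10^8)² = 6.65×10^17 m².
From P = σAT⁴, T = (P / σA)^(1/4) = (3.08×10^27 / (5.67×10⁻⁸ × 6.65×10^17))^(1/4).
T = (8.17×10^16)^(1/4) = 16900 K.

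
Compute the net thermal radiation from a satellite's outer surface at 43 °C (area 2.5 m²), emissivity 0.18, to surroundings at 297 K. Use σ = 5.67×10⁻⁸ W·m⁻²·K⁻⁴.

Q ≈ 55.9 W

Convert: 43 °C = 316 K.
Q = εσA(T⁴ − T_s⁴). T⁴ − T_s⁴ = (316)⁴ − (297)⁴ = 9.97×10^9 − 7.78×10^9 = 2.19×10^9 K⁴.
Q = 0.18 × 5.67×10⁻⁸ × 2.50 × 2.19×10^9 = 55.9 W.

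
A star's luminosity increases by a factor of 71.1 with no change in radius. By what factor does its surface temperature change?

factor ≈ 2.90

P ∝ T⁴ ⇒ T ∝ P^(1/4), so T scales by (71.1)^(1/4) = 2.90.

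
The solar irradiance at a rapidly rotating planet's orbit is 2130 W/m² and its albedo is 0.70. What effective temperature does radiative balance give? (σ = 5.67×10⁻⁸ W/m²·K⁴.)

Power absorbed = (1−a)S·πR²; power emitted = 4πR²σT⁴. Equating and cancelling πR²:
T = ((1−a)S / 4σ)^(1/4) = (639 / (4 × 5.67×10⁻⁸))^(1/4) = (2.82×10^9)^(1/4).
T = 230 K.

T ≈ 230 K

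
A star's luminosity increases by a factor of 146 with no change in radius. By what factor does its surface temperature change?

P ∝ T⁴ ⇒ T ∝ P^(1/4), so T scales by (146)^(1/4) = 3.48.

factor ≈ 3.48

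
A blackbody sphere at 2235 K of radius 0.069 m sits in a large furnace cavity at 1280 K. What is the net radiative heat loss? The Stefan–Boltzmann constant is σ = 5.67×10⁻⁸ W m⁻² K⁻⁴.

Q ≈ 75500 W

A = 4πr² = 4π × (0.069)² = 0.0598 m².
Q = σA(T⁴ − T_s⁴). T⁴ − T_s⁴ = (2235)⁴ − (1280)⁴ = 2.50×10^13 − 2.68×10^12 = 2.23×10^13 K⁴.
Q = 5.67×10⁻⁸ × 0.0598 × 2.23×10^13 = 75500 W.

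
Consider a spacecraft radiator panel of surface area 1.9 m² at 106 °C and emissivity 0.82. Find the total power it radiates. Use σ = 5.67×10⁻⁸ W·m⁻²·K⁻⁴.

106 °C = 379 K.
Stefan–Boltzmann: P = εσAT⁴ = 0.82 × 5.67×10⁻⁸ × 1.90 × (379)⁴ = 0.82 × 5.67×10⁻⁸ × 1.90 × 2.06×10^10.
P = 1820 W.

P ≈ 1820 W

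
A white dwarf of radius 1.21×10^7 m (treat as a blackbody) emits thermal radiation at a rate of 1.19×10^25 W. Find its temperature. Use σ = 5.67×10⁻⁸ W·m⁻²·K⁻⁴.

T ≈ 18400 K

A = 4πr² = 4π × (1.21×10^7)² = 1.84×10^15 m².
From P = σAT⁴, T = (P / σA)^(1/4) = (1.19×10^25 / (5.67×10⁻⁸ × 1.84×10^15))^(1/4).
T = (1.14×10^17)^(1/4) = 18400 K.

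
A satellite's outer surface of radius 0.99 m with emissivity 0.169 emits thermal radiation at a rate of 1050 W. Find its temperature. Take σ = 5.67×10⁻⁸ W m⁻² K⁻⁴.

A = 4πr² = 4π × (0.99)² = 12.3 m².
From P = εσAT⁴, T = (P / εσA)^(1/4) = (1050 / (0.169 × 5.67×10⁻⁸ × 12.3))^(1/4).
T = (8.90×10^9)^(1/4) = 307 K.

T ≈ 307 K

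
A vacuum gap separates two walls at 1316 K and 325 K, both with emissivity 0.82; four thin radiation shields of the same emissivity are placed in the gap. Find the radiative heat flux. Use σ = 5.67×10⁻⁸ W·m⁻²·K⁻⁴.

Each of the 5 gaps contributes resistance (2/ε − 1) = 2/0.82 − 1 = 1.439; total = 7.195.
q = σ(T₁⁴ − T₂⁴) / 7.195 = 5.67×10⁻⁸ × 2.99×10^12 / 7.195 = 23500 W/m².

q ≈ 23500 W/m²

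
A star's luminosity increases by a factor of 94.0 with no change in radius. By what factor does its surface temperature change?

P ∝ T⁴ ⇒ T ∝ P^(1/4), so T scales by (94.0)^(1/4) = 3.11.

factor ≈ 3.11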